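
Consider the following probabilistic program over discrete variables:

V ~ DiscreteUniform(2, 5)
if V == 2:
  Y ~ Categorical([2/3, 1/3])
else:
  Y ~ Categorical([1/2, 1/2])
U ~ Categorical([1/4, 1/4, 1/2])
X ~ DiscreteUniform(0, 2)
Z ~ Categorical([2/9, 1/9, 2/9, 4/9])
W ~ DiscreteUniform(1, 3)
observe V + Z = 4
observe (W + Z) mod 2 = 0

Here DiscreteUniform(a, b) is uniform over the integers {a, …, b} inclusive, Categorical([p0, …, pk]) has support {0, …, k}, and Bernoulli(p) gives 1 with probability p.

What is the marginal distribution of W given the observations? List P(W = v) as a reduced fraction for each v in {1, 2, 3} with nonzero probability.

P(W=1) = 1/6, P(W=2) = 2/3, P(W=3) = 1/6

Enumerate traces; 72 have nonzero weight after conditioning:
  (V=2, Y=0, U=0, X=0, Z=2, W=2) weight 1/972
  (V=2, Y=0, U=0, X=1, Z=2, W=2) weight 1/972
  (V=2, Y=0, U=0, X=2, Z=2, W=2) weight 1/972
  (V=2, Y=0, U=1, X=0, Z=2, W=2) weight 1/972
  (V=2, Y=0, U=1, X=1, Z=2, W=2) weight 1/972
  (V=2, Y=0, U=1, X=2, Z=2, W=2) weight 1/972
  (V=2, Y=0, U=2, X=0, Z=2, W=2) weight 1/486
  (V=2, Y=0, U=2, X=1, Z=2, W=2) weight 1/486
  (V=3, Y=0, U=0, X=0, Z=1, W=1) weight 1/2592
  (V=3, Y=0, U=0, X=0, Z=1, W=3) weight 1/2592
  … 62 more
Group by W:
  weight(W=1) = 1/108
  weight(W=2) = 1/27
  weight(W=3) = 1/108
Total weight = 1/108 + 1/27 + 1/108 = 1/18
P(W=1 | obs) = 1/108 / 1/18 = 1/6
P(W=2 | obs) = 1/27 / 1/18 = 2/3
P(W=3 | obs) = 1/108 / 1/18 = 1/6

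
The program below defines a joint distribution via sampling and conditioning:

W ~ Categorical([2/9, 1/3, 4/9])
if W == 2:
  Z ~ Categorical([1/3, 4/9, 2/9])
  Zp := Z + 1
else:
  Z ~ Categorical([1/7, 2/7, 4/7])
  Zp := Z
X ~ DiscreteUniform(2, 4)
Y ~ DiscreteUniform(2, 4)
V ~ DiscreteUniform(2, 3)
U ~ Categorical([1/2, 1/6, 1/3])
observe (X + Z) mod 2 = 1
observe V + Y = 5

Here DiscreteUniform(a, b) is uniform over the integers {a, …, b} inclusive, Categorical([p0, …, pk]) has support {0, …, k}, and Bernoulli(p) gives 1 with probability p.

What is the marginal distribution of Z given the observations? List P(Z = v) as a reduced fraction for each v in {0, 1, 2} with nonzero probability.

Enumerate traces; 72 have nonzero weight after conditioning:
  (W=0, Z=0, X=3, Y=2, V=3, U=0) weight 1/1134
  (W=0, Z=0, X=3, Y=2, V=3, U=1) weight 1/3402
  (W=0, Z=0, X=3, Y=2, V=3, U=2) weight 1/1701
  (W=0, Z=0, X=3, Y=3, V=2, U=0) weight 1/1134
  (W=0, Z=0, X=3, Y=3, V=2, U=1) weight 1/3402
  (W=0, Z=0, X=3, Y=3, V=2, U=2) weight 1/1701
  (W=0, Z=1, X=2, Y=2, V=3, U=0) weight 1/567
  (W=0, Z=1, X=2, Y=2, V=3, U=1) weight 1/1701
  (W=0, Z=2, X=3, Y=2, V=3, U=0) weight 2/567
  … 63 more
Group by Z:
  weight(Z=0) = 43/1701
  weight(Z=1) = 404/5103
  weight(Z=2) = 236/5103
Total weight = 43/1701 + 404/5103 + 236/5103 = 769/5103
P(Z=0 | obs) = 43/1701 / 769/5103 = 129/769
P(Z=1 | obs) = 404/5103 / 769/5103 = 404/769
P(Z=2 | obs) = 236/5103 / 769/5103 = 236/769

P(Z=0) = 129/769, P(Z=1) = 404/769, P(Z=2) = 236/769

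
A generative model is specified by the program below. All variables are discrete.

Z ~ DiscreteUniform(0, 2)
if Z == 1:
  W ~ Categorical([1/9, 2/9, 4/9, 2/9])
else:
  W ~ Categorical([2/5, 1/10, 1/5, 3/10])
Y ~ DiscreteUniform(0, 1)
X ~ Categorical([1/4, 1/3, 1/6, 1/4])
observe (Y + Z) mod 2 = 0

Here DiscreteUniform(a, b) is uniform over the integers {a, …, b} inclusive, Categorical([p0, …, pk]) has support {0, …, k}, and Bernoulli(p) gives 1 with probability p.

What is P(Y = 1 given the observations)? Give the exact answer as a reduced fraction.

P(Y = 1 | obs) = 1/3

Enumerate traces; 48 have nonzero weight after conditioning:
  (Z=0, W=0, Y=0, X=0) weight 1/60
  (Z=0, W=0, Y=0, X=1) weight 1/45
  (Z=0, W=0, Y=0, X=2) weight 1/90
  (Z=0, W=0, Y=0, X=3) weight 1/60
  (Z=0, W=1, Y=0, X=0) weight 1/240
  (Z=0, W=1, Y=0, X=1) weight 1/180
  (Z=0, W=1, Y=0, X=2) weight 1/360
  (Z=0, W=1, Y=0, X=3) weight 1/240
  (Z=1, W=0, Y=1, X=0) weight 1/216
  … 39 more
Group by Y:
  weight(Y=0) = 1/3
  weight(Y=1) = 1/6
Total weight = 1/3 + 1/6 = 1/2
P(Y=0 | obs) = 1/3 / 1/2 = 2/3
P(Y=1 | obs) = 1/6 / 1/2 = 1/3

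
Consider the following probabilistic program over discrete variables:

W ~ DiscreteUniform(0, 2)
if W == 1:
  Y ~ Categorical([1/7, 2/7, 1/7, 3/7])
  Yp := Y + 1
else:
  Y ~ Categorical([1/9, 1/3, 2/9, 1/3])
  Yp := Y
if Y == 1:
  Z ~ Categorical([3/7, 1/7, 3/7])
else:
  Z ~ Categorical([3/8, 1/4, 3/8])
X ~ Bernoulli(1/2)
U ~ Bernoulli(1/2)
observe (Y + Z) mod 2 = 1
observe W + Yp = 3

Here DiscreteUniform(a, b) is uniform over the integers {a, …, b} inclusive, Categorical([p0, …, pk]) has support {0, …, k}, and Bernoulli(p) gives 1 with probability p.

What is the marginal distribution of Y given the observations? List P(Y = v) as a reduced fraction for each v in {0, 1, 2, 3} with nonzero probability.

P(Y=1) = 104/153, P(Y=3) = 49/153

Enumerate traces; 24 have nonzero weight after conditioning:
  (W=0, Y=3, Z=0, X=0, U=0) weight 1/96
  (W=0, Y=3, Z=0, X=0, U=1) weight 1/96
  (W=0, Y=3, Z=0, X=1, U=0) weight 1/96
  (W=0, Y=3, Z=0, X=1, U=1) weight 1/96
  (W=0, Y=3, Z=2, X=0, U=0) weight 1/96
  (W=0, Y=3, Z=2, X=0, U=1) weight 1/96
  (W=0, Y=3, Z=2, X=1, U=0) weight 1/96
  (W=0, Y=3, Z=2, X=1, U=1) weight 1/96
  (W=1, Y=1, Z=0, X=0, U=0) weight 1/98
  … 15 more
Group by Y:
  weight(Y=1) = 26/147
  weight(Y=3) = 1/12
Total weight = 26/147 + 1/12 = 51/196
P(Y=1 | obs) = 26/147 / 51/196 = 104/153
P(Y=3 | obs) = 1/12 / 51/196 = 49/153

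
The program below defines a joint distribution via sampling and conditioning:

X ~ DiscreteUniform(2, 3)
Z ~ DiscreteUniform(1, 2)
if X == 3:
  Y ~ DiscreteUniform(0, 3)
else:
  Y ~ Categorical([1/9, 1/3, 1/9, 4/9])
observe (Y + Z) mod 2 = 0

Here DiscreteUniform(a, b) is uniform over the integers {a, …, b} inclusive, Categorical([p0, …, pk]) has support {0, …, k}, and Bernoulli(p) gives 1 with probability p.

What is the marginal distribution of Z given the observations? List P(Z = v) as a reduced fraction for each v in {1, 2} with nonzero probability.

P(Z=1) = 23/36, P(Z=2) = 13/36

Enumerate traces; 8 have nonzero weight after conditioning:
  (X=2, Z=1, Y=1) weight 1/12
  (X=2, Z=1, Y=3) weight 1/9
  (X=2, Z=2, Y=0) weight 1/36
  (X=2, Z=2, Y=2) weight 1/36
  (X=3, Z=1, Y=1) weight 1/16
  (X=3, Z=1, Y=3) weight 1/16
  (X=3, Z=2, Y=0) weight 1/16
  (X=3, Z=2, Y=2) weight 1/16
Group by Z:
  weight(Z=1) = 23/72
  weight(Z=2) = 13/72
Total weight = 23/72 + 13/72 = 1/2
P(Z=1 | obs) = 23/72 / 1/2 = 23/36
P(Z=2 | obs) = 13/72 / 1/2 = 13/36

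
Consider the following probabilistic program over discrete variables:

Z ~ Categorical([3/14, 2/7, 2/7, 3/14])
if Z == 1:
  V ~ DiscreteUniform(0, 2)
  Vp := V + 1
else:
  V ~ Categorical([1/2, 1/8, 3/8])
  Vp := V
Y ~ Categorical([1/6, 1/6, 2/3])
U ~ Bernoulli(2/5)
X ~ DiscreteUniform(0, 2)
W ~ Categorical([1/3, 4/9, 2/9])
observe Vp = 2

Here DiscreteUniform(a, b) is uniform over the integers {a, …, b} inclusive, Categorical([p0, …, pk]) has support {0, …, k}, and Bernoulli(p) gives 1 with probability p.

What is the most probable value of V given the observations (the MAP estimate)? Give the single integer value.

Enumerate traces; 216 have nonzero weight after conditioning:
  (Z=0, V=2, Y=0, U=0, X=0, W=0) weight 1/1120
  (Z=0, V=2, Y=0, U=0, X=0, W=1) weight 1/840
  (Z=0, V=2, Y=0, U=0, X=0, W=2) weight 1/1680
  (Z=0, V=2, Y=0, U=0, X=1, W=0) weight 1/1120
  (Z=0, V=2, Y=0, U=0, X=1, W=1) weight 1/840
  (Z=0, V=2, Y=0, U=0, X=1, W=2) weight 1/1680
  (Z=0, V=2, Y=0, U=0, X=2, W=0) weight 1/1120
  (Z=0, V=2, Y=0, U=0, X=2, W=1) weight 1/840
  (Z=1, V=1, Y=0, U=0, X=0, W=0) weight 1/945
  … 207 more
Group by V:
  weight(V=1) = 2/21
  weight(V=2) = 15/56
Total weight = 2/21 + 15/56 = 61/168
P(V=1 | obs) = 2/21 / 61/168 = 16/61
P(V=2 | obs) = 15/56 / 61/168 = 45/61
argmax = 2

argmax_v P(V = v | obs) = 2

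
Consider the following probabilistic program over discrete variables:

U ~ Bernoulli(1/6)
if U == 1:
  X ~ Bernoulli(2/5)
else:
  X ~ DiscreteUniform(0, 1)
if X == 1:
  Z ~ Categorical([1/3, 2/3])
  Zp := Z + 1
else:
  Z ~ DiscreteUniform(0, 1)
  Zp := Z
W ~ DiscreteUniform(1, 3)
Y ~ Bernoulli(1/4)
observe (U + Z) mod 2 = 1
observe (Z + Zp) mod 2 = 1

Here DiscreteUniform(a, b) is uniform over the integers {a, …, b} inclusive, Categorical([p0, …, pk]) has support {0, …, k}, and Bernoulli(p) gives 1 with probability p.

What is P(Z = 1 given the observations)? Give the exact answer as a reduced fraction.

P(Z = 1 | obs) = 25/27

Enumerate traces; 12 have nonzero weight after conditioning:
  (U=0, X=1, Z=1, W=1, Y=0) weight 5/72
  (U=0, X=1, Z=1, W=1, Y=1) weight 5/216
  (U=0, X=1, Z=1, W=2, Y=0) weight 5/72
  (U=0, X=1, Z=1, W=2, Y=1) weight 5/216
  (U=0, X=1, Z=1, W=3, Y=0) weight 5/72
  (U=0, X=1, Z=1, W=3, Y=1) weight 5/216
  (U=1, X=1, Z=0, W=1, Y=0) weight 1/180
  (U=1, X=1, Z=0, W=1, Y=1) weight 1/540
  … 4 more
Group by Z:
  weight(Z=0) = 1/45
  weight(Z=1) = 5/18
Total weight = 1/45 + 5/18 = 3/10
P(Z=0 | obs) = 1/45 / 3/10 = 2/27
P(Z=1 | obs) = 5/18 / 3/10 = 25/27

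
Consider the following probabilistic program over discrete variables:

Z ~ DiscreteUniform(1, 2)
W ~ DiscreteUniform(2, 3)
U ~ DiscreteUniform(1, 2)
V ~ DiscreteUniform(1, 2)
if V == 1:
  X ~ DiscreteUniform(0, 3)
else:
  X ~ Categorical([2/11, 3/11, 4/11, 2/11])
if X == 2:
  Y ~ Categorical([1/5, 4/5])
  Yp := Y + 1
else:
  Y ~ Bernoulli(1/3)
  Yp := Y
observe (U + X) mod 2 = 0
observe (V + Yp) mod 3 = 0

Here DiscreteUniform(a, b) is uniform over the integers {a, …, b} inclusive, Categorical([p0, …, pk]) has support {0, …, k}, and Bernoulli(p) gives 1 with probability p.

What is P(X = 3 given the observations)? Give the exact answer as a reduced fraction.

P(X = 3 | obs) = 1/8

Enumerate traces; 20 have nonzero weight after conditioning:
  (Z=1, W=2, U=1, V=2, X=1, Y=1) weight 1/176
  (Z=1, W=2, U=1, V=2, X=3, Y=1) weight 1/264
  (Z=1, W=2, U=2, V=1, X=2, Y=1) weight 1/80
  (Z=1, W=2, U=2, V=2, X=0, Y=1) weight 1/264
  (Z=1, W=2, U=2, V=2, X=2, Y=0) weight 1/220
  (Z=1, W=3, U=1, V=2, X=1, Y=1) weight 1/176
  (Z=1, W=3, U=1, V=2, X=3, Y=1) weight 1/264
  (Z=1, W=3, U=2, V=1, X=2, Y=1) weight 1/80
  … 12 more
Group by X:
  weight(X=0) = 1/66
  weight(X=1) = 1/44
  weight(X=2) = 3/44
  weight(X=3) = 1/66
Total weight = 1/66 + 1/44 + 3/44 + 1/66 = 4/33
P(X=0 | obs) = 1/66 / 4/33 = 1/8
P(X=1 | obs) = 1/44 / 4/33 = 3/16
P(X=2 | obs) = 3/44 / 4/33 = 9/16
P(X=3 | obs) = 1/66 / 4/33 = 1/8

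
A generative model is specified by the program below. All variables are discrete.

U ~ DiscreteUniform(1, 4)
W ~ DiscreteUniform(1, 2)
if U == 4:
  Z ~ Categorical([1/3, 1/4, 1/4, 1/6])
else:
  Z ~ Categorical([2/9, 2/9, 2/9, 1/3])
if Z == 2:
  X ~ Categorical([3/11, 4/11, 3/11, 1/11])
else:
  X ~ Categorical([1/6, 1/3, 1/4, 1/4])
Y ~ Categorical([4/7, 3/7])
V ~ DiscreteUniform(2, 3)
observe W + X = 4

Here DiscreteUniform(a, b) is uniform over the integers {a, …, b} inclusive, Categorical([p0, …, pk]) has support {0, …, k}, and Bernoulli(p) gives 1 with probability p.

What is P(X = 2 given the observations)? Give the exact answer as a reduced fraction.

P(X = 2 | obs) = 49/90

Enumerate traces; 128 have nonzero weight after conditioning:
  (U=1, W=1, Z=0, X=3, Y=0, V=2) weight 1/504
  (U=1, W=1, Z=0, X=3, Y=0, V=3) weight 1/504
  (U=1, W=1, Z=0, X=3, Y=1, V=2) weight 1/672
  (U=1, W=1, Z=0, X=3, Y=1, V=3) weight 1/672
  (U=1, W=1, Z=1, X=3, Y=0, V=2) weight 1/504
  (U=1, W=1, Z=1, X=3, Y=0, V=3) weight 1/504
  (U=1, W=1, Z=1, X=3, Y=1, V=2) weight 1/672
  (U=1, W=1, Z=1, X=3, Y=1, V=3) weight 1/672
  (U=1, W=2, Z=0, X=2, Y=0, V=2) weight 1/504
  … 119 more
Group by X:
  weight(X=2) = 49/384
  weight(X=3) = 41/384
Total weight = 49/384 + 41/384 = 15/64
P(X=2 | obs) = 49/384 / 15/64 = 49/90
P(X=3 | obs) = 41/384 / 15/64 = 41/90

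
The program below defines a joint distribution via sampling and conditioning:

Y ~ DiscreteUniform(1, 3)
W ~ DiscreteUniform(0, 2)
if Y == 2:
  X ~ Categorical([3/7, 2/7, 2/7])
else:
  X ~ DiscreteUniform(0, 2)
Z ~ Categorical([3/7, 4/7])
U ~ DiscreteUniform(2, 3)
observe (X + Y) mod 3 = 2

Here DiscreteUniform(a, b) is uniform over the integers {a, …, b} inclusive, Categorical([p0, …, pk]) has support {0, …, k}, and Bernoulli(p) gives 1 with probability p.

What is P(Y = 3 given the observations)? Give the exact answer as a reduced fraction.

Enumerate traces; 36 have nonzero weight after conditioning:
  (Y=1, W=0, X=1, Z=0, U=2) weight 1/126
  (Y=1, W=0, X=1, Z=0, U=3) weight 1/126
  (Y=1, W=0, X=1, Z=1, U=2) weight 2/189
  (Y=1, W=0, X=1, Z=1, U=3) weight 2/189
  (Y=1, W=1, X=1, Z=0, U=2) weight 1/126
  (Y=1, W=1, X=1, Z=0, U=3) weight 1/126
  (Y=1, W=1, X=1, Z=1, U=2) weight 2/189
  (Y=1, W=1, X=1, Z=1, U=3) weight 2/189
  (Y=2, W=0, X=0, Z=0, U=2) weight 1/98
  (Y=3, W=0, X=2, Z=0, U=2) weight 1/126
  … 26 more
Group by Y:
  weight(Y=1) = 1/9
  weight(Y=2) = 1/7
  weight(Y=3) = 1/9
Total weight = 1/9 + 1/7 + 1/9 = 23/63
P(Y=1 | obs) = 1/9 / 23/63 = 7/23
P(Y=2 | obs) = 1/7 / 23/63 = 9/23
P(Y=3 | obs) = 1/9 / 23/63 = 7/23

P(Y = 3 | obs) = 7/23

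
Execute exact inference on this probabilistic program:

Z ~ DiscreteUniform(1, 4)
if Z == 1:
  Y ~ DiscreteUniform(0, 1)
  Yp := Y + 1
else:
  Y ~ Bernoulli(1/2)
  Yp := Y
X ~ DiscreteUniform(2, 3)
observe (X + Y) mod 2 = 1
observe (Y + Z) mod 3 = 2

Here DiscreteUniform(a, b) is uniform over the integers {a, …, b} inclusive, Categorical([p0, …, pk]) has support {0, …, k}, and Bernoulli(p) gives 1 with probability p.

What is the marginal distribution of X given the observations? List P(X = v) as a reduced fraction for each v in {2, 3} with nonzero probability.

Enumerate traces; 3 have nonzero weight after conditioning:
  (Z=1, Y=1, X=2) weight 1/16
  (Z=2, Y=0, X=3) weight 1/16
  (Z=4, Y=1, X=2) weight 1/16
Group by X:
  weight(X=2) = 1/8
  weight(X=3) = 1/16
Total weight = 1/8 + 1/16 = 3/16
P(X=2 | obs) = 1/8 / 3/16 = 2/3
P(X=3 | obs) = 1/16 / 3/16 = 1/3

P(X=2) = 2/3, P(X=3) = 1/3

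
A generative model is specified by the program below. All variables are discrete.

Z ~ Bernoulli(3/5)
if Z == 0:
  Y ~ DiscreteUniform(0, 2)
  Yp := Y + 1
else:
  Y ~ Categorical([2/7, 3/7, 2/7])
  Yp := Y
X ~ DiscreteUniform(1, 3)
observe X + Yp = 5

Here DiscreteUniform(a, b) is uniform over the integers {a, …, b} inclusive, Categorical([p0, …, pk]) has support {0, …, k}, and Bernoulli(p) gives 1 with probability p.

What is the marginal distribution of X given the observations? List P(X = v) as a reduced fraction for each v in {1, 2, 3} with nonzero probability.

P(X=2) = 7/23, P(X=3) = 16/23

Enumerate traces; 3 have nonzero weight after conditioning:
  (Z=0, Y=1, X=3) weight 2/45
  (Z=0, Y=2, X=2) weight 2/45
  (Z=1, Y=2, X=3) weight 2/35
Group by X:
  weight(X=2) = 2/45
  weight(X=3) = 32/315
Total weight = 2/45 + 32/315 = 46/315
P(X=2 | obs) = 2/45 / 46/315 = 7/23
P(X=3 | obs) = 32/315 / 46/315 = 16/23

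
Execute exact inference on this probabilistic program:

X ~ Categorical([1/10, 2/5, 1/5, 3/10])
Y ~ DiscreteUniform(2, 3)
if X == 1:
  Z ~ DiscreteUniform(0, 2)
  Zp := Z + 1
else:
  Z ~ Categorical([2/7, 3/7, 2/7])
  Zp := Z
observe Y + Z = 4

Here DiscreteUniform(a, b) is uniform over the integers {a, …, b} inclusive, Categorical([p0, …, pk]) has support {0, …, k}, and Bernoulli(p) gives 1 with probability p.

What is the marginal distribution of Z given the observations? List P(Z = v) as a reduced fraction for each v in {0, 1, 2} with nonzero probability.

P(Z=1) = 41/73, P(Z=2) = 32/73

Enumerate traces; 8 have nonzero weight after conditioning:
  (X=0, Y=2, Z=2) weight 1/70
  (X=0, Y=3, Z=1) weight 3/140
  (X=1, Y=2, Z=2) weight 1/15
  (X=1, Y=3, Z=1) weight 1/15
  (X=2, Y=2, Z=2) weight 1/35
  (X=2, Y=3, Z=1) weight 3/70
  (X=3, Y=2, Z=2) weight 3/70
  (X=3, Y=3, Z=1) weight 9/140
Group by Z:
  weight(Z=1) = 41/210
  weight(Z=2) = 16/105
Total weight = 41/210 + 16/105 = 73/210
P(Z=1 | obs) = 41/210 / 73/210 = 41/73
P(Z=2 | obs) = 16/105 / 73/210 = 32/73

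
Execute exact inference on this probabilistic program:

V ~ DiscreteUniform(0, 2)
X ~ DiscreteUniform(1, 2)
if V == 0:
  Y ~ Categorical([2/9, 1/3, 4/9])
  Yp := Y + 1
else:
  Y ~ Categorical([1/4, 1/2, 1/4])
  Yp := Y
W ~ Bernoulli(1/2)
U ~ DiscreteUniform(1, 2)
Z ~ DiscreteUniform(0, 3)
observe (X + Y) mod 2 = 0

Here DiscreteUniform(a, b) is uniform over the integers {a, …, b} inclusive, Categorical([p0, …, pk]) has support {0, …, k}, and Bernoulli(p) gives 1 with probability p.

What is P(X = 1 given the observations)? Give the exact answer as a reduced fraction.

P(X = 1 | obs) = 4/9

Enumerate traces; 144 have nonzero weight after conditioning:
  (V=0, X=1, Y=1, W=0, U=1, Z=0) weight 1/288
  (V=0, X=1, Y=1, W=0, U=1, Z=1) weight 1/288
  (V=0, X=1, Y=1, W=0, U=1, Z=2) weight 1/288
  (V=0, X=1, Y=1, W=0, U=1, Z=3) weight 1/288
  (V=0, X=1, Y=1, W=0, U=2, Z=0) weight 1/288
  (V=0, X=1, Y=1, W=0, U=2, Z=1) weight 1/288
  (V=0, X=1, Y=1, W=0, U=2, Z=2) weight 1/288
  (V=0, X=1, Y=1, W=0, U=2, Z=3) weight 1/288
  (V=0, X=2, Y=0, W=0, U=1, Z=0) weight 1/432
  … 135 more
Group by X:
  weight(X=1) = 2/9
  weight(X=2) = 5/18
Total weight = 2/9 + 5/18 = 1/2
P(X=1 | obs) = 2/9 / 1/2 = 4/9
P(X=2 | obs) = 5/18 / 1/2 = 5/9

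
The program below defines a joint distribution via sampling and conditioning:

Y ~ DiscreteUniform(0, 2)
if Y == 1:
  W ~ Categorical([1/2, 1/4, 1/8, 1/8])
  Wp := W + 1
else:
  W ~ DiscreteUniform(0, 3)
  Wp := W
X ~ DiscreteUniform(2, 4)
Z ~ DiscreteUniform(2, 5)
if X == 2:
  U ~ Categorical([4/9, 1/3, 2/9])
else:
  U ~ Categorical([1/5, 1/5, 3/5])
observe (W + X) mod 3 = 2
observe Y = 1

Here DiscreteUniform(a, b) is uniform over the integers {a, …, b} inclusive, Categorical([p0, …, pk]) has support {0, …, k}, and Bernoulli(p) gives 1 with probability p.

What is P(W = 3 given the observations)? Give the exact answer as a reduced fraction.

Enumerate traces; 48 have nonzero weight after conditioning:
  (Y=1, W=0, X=2, Z=2, U=0) weight 1/162
  (Y=1, W=0, X=2, Z=2, U=1) weight 1/216
  (Y=1, W=0, X=2, Z=2, U=2) weight 1/324
  (Y=1, W=0, X=2, Z=3, U=0) weight 1/162
  (Y=1, W=0, X=2, Z=3, U=1) weight 1/216
  (Y=1, W=0, X=2, Z=3, U=2) weight 1/324
  (Y=1, W=0, X=2, Z=4, U=0) weight 1/162
  (Y=1, W=0, X=2, Z=4, U=1) weight 1/216
  (Y=1, W=1, X=4, Z=2, U=0) weight 1/720
  (Y=1, W=2, X=3, Z=2, U=0) weight 1/1440
  … 38 more
Group by W:
  weight(W=0) = 1/18
  weight(W=1) = 1/36
  weight(W=2) = 1/72
  weight(W=3) = 1/72
Total weight = 1/18 + 1/36 + 1/72 + 1/72 = 1/9
P(W=0 | obs) = 1/18 / 1/9 = 1/2
P(W=1 | obs) = 1/36 / 1/9 = 1/4
P(W=2 | obs) = 1/72 / 1/9 = 1/8
P(W=3 | obs) = 1/72 / 1/9 = 1/8

P(W = 3 | obs) = 1/8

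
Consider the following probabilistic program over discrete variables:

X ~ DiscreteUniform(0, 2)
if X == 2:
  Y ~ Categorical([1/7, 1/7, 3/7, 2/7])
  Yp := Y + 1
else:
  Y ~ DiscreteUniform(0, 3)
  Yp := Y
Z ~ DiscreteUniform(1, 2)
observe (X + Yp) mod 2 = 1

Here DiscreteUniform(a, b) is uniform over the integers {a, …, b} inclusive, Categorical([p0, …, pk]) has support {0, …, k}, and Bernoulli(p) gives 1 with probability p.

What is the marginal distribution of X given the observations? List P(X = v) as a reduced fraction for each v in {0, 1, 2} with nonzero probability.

Enumerate traces; 12 have nonzero weight after conditioning:
  (X=0, Y=1, Z=1) weight 1/24
  (X=0, Y=1, Z=2) weight 1/24
  (X=0, Y=3, Z=1) weight 1/24
  (X=0, Y=3, Z=2) weight 1/24
  (X=1, Y=0, Z=1) weight 1/24
  (X=1, Y=0, Z=2) weight 1/24
  (X=1, Y=2, Z=1) weight 1/24
  (X=1, Y=2, Z=2) weight 1/24
  (X=2, Y=0, Z=1) weight 1/42
  … 3 more
Group by X:
  weight(X=0) = 1/6
  weight(X=1) = 1/6
  weight(X=2) = 4/21
Total weight = 1/6 + 1/6 + 4/21 = 11/21
P(X=0 | obs) = 1/6 / 11/21 = 7/22
P(X=1 | obs) = 1/6 / 11/21 = 7/22
P(X=2 | obs) = 4/21 / 11/21 = 4/11

P(X=0) = 7/22, P(X=1) = 7/22, P(X=2) = 4/11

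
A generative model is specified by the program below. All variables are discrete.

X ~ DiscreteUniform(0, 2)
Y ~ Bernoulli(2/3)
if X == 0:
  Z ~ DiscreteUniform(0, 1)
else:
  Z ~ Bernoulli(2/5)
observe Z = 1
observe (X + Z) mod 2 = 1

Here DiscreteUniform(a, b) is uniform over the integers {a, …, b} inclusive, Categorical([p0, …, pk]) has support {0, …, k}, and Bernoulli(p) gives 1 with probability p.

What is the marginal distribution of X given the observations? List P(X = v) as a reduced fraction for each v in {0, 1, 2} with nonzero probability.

P(X=0) = 5/9, P(X=2) = 4/9

Enumerate traces; 4 have nonzero weight after conditioning:
  (X=0, Y=0, Z=1) weight 1/18
  (X=0, Y=1, Z=1) weight 1/9
  (X=2, Y=0, Z=1) weight 2/45
  (X=2, Y=1, Z=1) weight 4/45
Group by X:
  weight(X=0) = 1/6
  weight(X=2) = 2/15
Total weight = 1/6 + 2/15 = 3/10
P(X=0 | obs) = 1/6 / 3/10 = 5/9
P(X=2 | obs) = 2/15 / 3/10 = 4/9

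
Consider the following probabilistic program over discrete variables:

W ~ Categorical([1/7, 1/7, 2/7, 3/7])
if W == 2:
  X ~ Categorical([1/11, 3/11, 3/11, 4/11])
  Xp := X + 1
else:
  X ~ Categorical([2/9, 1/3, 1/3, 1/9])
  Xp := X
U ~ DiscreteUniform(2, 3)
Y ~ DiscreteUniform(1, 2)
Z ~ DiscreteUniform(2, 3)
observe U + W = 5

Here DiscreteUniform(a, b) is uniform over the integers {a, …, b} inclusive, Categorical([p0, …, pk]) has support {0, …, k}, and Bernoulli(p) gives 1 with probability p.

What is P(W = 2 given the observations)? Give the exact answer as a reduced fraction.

P(W = 2 | obs) = 2/5

Enumerate traces; 32 have nonzero weight after conditioning:
  (W=2, X=0, U=3, Y=1, Z=2) weight 1/308
  (W=2, X=0, U=3, Y=1, Z=3) weight 1/308
  (W=2, X=0, U=3, Y=2, Z=2) weight 1/308
  (W=2, X=0, U=3, Y=2, Z=3) weight 1/308
  (W=2, X=1, U=3, Y=1, Z=2) weight 3/308
  (W=2, X=1, U=3, Y=1, Z=3) weight 3/308
  (W=2, X=1, U=3, Y=2, Z=2) weight 3/308
  (W=2, X=1, U=3, Y=2, Z=3) weight 3/308
  (W=3, X=0, U=2, Y=1, Z=2) weight 1/84
  … 23 more
Group by W:
  weight(W=2) = 1/7
  weight(W=3) = 3/14
Total weight = 1/7 + 3/14 = 5/14
P(W=2 | obs) = 1/7 / 5/14 = 2/5
P(W=3 | obs) = 3/14 / 5/14 = 3/5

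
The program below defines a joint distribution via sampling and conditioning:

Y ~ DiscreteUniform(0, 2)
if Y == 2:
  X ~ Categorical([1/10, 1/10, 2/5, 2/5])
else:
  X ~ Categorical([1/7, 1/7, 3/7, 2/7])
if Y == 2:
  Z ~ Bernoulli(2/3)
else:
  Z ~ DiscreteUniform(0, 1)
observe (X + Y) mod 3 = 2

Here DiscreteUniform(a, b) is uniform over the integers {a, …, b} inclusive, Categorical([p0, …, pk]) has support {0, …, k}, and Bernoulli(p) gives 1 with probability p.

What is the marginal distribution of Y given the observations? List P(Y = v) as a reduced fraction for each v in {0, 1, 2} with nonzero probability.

P(Y=0) = 2/5, P(Y=1) = 2/15, P(Y=2) = 7/15

Enumerate traces; 8 have nonzero weight after conditioning:
  (Y=0, X=2, Z=0) weight 1/14
  (Y=0, X=2, Z=1) weight 1/14
  (Y=1, X=1, Z=0) weight 1/42
  (Y=1, X=1, Z=1) weight 1/42
  (Y=2, X=0, Z=0) weight 1/90
  (Y=2, X=0, Z=1) weight 1/45
  (Y=2, X=3, Z=0) weight 2/45
  (Y=2, X=3, Z=1) weight 4/45
Group by Y:
  weight(Y=0) = 1/7
  weight(Y=1) = 1/21
  weight(Y=2) = 1/6
Total weight = 1/7 + 1/21 + 1/6 = 5/14
P(Y=0 | obs) = 1/7 / 5/14 = 2/5
P(Y=1 | obs) = 1/21 / 5/14 = 2/15
P(Y=2 | obs) = 1/6 / 5/14 = 7/15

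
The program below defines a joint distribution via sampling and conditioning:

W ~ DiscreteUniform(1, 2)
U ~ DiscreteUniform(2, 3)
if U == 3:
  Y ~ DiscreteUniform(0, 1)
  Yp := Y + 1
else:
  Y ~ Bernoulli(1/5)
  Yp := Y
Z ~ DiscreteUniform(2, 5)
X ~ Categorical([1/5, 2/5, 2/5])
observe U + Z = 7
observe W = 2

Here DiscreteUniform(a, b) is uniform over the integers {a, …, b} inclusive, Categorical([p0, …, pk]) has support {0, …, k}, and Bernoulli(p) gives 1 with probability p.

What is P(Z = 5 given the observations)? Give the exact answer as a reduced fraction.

Enumerate traces; 12 have nonzero weight after conditioning:
  (W=2, U=2, Y=0, Z=5, X=0) weight 1/100
  (W=2, U=2, Y=0, Z=5, X=1) weight 1/50
  (W=2, U=2, Y=0, Z=5, X=2) weight 1/50
  (W=2, U=2, Y=1, Z=5, X=0) weight 1/400
  (W=2, U=2, Y=1, Z=5, X=1) weight 1/200
  (W=2, U=2, Y=1, Z=5, X=2) weight 1/200
  (W=2, U=3, Y=0, Z=4, X=0) weight 1/160
  (W=2, U=3, Y=0, Z=4, X=1) weight 1/80
  … 4 more
Group by Z:
  weight(Z=4) = 1/16
  weight(Z=5) = 1/16
Total weight = 1/16 + 1/16 = 1/8
P(Z=4 | obs) = 1/16 / 1/8 = 1/2
P(Z=5 | obs) = 1/16 / 1/8 = 1/2

P(Z = 5 | obs) = 1/2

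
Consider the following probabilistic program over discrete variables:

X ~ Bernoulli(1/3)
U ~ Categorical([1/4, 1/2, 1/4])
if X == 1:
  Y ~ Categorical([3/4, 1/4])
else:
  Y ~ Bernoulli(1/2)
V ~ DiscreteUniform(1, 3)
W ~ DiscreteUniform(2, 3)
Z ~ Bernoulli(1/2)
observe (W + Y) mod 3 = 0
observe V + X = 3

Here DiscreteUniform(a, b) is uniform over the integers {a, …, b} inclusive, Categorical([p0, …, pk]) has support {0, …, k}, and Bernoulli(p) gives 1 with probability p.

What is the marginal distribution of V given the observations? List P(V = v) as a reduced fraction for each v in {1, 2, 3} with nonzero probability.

Enumerate traces; 24 have nonzero weight after conditioning:
  (X=0, U=0, Y=0, V=3, W=3, Z=0) weight 1/144
  (X=0, U=0, Y=0, V=3, W=3, Z=1) weight 1/144
  (X=0, U=0, Y=1, V=3, W=2, Z=0) weight 1/144
  (X=0, U=0, Y=1, V=3, W=2, Z=1) weight 1/144
  (X=0, U=1, Y=0, V=3, W=3, Z=0) weight 1/72
  (X=0, U=1, Y=0, V=3, W=3, Z=1) weight 1/72
  (X=0, U=1, Y=1, V=3, W=2, Z=0) weight 1/72
  (X=0, U=1, Y=1, V=3, W=2, Z=1) weight 1/72
  (X=1, U=0, Y=0, V=2, W=3, Z=0) weight 1/192
  … 15 more
Group by V:
  weight(V=2) = 1/18
  weight(V=3) = 1/9
Total weight = 1/18 + 1/9 = 1/6
P(V=2 | obs) = 1/18 / 1/6 = 1/3
P(V=3 | obs) = 1/9 / 1/6 = 2/3

P(V=2) = 1/3, P(V=3) = 2/3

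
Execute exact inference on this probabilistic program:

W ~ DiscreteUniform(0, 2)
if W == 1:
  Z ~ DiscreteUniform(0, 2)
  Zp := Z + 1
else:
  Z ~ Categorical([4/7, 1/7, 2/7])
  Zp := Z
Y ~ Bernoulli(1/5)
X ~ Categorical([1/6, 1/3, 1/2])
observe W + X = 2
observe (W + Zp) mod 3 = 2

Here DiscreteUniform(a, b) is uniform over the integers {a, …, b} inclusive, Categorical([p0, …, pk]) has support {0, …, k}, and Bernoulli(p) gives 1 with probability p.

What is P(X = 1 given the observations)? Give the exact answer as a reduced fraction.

Enumerate traces; 6 have nonzero weight after conditioning:
  (W=0, Z=2, Y=0, X=2) weight 4/105
  (W=0, Z=2, Y=1, X=2) weight 1/105
  (W=1, Z=0, Y=0, X=1) weight 4/135
  (W=1, Z=0, Y=1, X=1) weight 1/135
  (W=2, Z=0, Y=0, X=0) weight 8/315
  (W=2, Z=0, Y=1, X=0) weight 2/315
Group by X:
  weight(X=0) = 2/63
  weight(X=1) = 1/27
  weight(X=2) = 1/21
Total weight = 2/63 + 1/27 + 1/21 = 22/189
P(X=0 | obs) = 2/63 / 22/189 = 3/11
P(X=1 | obs) = 1/27 / 22/189 = 7/22
P(X=2 | obs) = 1/21 / 22/189 = 9/22

P(X = 1 | obs) = 7/22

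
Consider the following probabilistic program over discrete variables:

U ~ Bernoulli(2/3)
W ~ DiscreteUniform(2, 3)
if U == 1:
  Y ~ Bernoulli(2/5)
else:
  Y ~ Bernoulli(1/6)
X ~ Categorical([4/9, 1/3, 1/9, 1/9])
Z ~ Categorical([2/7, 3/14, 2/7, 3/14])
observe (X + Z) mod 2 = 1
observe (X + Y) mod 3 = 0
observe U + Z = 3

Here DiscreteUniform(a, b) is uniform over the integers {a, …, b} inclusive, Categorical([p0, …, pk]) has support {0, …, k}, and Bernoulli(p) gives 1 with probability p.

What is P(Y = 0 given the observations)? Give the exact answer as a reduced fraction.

P(Y = 0 | obs) = 148/153

Enumerate traces; 6 have nonzero weight after conditioning:
  (U=0, W=2, Y=0, X=0, Z=3) weight 5/378
  (U=0, W=2, Y=1, X=2, Z=3) weight 1/1512
  (U=0, W=3, Y=0, X=0, Z=3) weight 5/378
  (U=0, W=3, Y=1, X=2, Z=3) weight 1/1512
  (U=1, W=2, Y=0, X=3, Z=2) weight 2/315
  (U=1, W=3, Y=0, X=3, Z=2) weight 2/315
Group by Y:
  weight(Y=0) = 37/945
  weight(Y=1) = 1/756
Total weight = 37/945 + 1/756 = 17/420
P(Y=0 | obs) = 37/945 / 17/420 = 148/153
P(Y=1 | obs) = 1/756 / 17/420 = 5/153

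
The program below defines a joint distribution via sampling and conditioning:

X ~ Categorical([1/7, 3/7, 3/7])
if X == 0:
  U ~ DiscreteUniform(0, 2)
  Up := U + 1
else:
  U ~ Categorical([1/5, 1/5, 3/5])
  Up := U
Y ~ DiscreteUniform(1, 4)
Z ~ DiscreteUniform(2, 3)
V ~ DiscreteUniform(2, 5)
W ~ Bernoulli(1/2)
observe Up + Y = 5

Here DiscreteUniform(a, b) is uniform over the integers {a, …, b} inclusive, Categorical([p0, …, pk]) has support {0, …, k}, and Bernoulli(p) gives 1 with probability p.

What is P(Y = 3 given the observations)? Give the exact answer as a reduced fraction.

Enumerate traces; 112 have nonzero weight after conditioning:
  (X=0, U=0, Y=4, Z=2, V=2, W=0) weight 1/1344
  (X=0, U=0, Y=4, Z=2, V=2, W=1) weight 1/1344
  (X=0, U=0, Y=4, Z=2, V=3, W=0) weight 1/1344
  (X=0, U=0, Y=4, Z=2, V=3, W=1) weight 1/1344
  (X=0, U=0, Y=4, Z=2, V=4, W=0) weight 1/1344
  (X=0, U=0, Y=4, Z=2, V=4, W=1) weight 1/1344
  (X=0, U=0, Y=4, Z=2, V=5, W=0) weight 1/1344
  (X=0, U=0, Y=4, Z=2, V=5, W=1) weight 1/1344
  (X=0, U=1, Y=3, Z=2, V=2, W=0) weight 1/1344
  (X=0, U=2, Y=2, Z=2, V=2, W=0) weight 1/1344
  … 102 more
Group by Y:
  weight(Y=2) = 1/84
  weight(Y=3) = 59/420
  weight(Y=4) = 23/420
Total weight = 1/84 + 59/420 + 23/420 = 29/140
P(Y=2 | obs) = 1/84 / 29/140 = 5/87
P(Y=3 | obs) = 59/420 / 29/140 = 59/87
P(Y=4 | obs) = 23/420 / 29/140 = 23/87

P(Y = 3 | obs) = 59/87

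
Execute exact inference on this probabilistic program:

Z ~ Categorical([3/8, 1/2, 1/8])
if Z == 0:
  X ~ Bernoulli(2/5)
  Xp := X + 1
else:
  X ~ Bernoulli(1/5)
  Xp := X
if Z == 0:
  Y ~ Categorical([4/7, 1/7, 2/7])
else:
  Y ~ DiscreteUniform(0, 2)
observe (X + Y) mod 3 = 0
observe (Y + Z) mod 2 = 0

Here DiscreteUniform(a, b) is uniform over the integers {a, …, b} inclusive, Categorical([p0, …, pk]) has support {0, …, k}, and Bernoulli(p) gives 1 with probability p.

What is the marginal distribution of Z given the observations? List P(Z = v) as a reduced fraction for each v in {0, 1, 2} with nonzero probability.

P(Z=0) = 144/179, P(Z=2) = 35/179

Enumerate traces; 4 have nonzero weight after conditioning:
  (Z=0, X=0, Y=0) weight 9/70
  (Z=0, X=1, Y=2) weight 3/70
  (Z=2, X=0, Y=0) weight 1/30
  (Z=2, X=1, Y=2) weight 1/120
Group by Z:
  weight(Z=0) = 6/35
  weight(Z=2) = 1/24
Total weight = 6/35 + 1/24 = 179/840
P(Z=0 | obs) = 6/35 / 179/840 = 144/179
P(Z=2 | obs) = 1/24 / 179/840 = 35/179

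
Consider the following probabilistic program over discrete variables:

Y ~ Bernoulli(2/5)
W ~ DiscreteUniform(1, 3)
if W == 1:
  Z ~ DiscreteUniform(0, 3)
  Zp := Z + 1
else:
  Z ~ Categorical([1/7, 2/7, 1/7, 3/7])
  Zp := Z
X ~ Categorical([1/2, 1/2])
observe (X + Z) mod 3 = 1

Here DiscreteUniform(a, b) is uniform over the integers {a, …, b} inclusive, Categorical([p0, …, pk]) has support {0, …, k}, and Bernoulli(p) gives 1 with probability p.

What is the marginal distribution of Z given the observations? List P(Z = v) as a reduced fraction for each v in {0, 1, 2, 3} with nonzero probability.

P(Z=0) = 5/23, P(Z=1) = 1/3, P(Z=3) = 31/69

Enumerate traces; 18 have nonzero weight after conditioning:
  (Y=0, W=1, Z=0, X=1) weight 1/40
  (Y=0, W=1, Z=1, X=0) weight 1/40
  (Y=0, W=1, Z=3, X=1) weight 1/40
  (Y=0, W=2, Z=0, X=1) weight 1/70
  (Y=0, W=2, Z=1, X=0) weight 1/35
  (Y=0, W=2, Z=3, X=1) weight 3/70
  (Y=0, W=3, Z=0, X=1) weight 1/70
  (Y=0, W=3, Z=1, X=0) weight 1/35
  … 10 more
Group by Z:
  weight(Z=0) = 5/56
  weight(Z=1) = 23/168
  weight(Z=3) = 31/168
Total weight = 5/56 + 23/168 + 31/168 = 23/56
P(Z=0 | obs) = 5/56 / 23/56 = 5/23
P(Z=1 | obs) = 23/168 / 23/56 = 1/3
P(Z=3 | obs) = 31/168 / 23/56 = 31/69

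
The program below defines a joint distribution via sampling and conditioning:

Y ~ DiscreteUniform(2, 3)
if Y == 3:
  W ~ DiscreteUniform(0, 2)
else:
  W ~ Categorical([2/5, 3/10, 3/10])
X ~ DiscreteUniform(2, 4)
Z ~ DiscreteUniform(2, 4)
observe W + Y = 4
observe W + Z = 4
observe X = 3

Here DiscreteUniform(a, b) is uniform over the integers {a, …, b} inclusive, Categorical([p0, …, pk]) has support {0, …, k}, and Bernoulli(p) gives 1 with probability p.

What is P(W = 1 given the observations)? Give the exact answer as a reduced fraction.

Enumerate traces; 2 have nonzero weight after conditioning:
  (Y=2, W=2, X=3, Z=2) weight 1/60
  (Y=3, W=1, X=3, Z=3) weight 1/54
Group by W:
  weight(W=1) = 1/54
  weight(W=2) = 1/60
Total weight = 1/54 + 1/60 = 19/540
P(W=1 | obs) = 1/54 / 19/540 = 10/19
P(W=2 | obs) = 1/60 / 19/540 = 9/19

P(W = 1 | obs) = 10/19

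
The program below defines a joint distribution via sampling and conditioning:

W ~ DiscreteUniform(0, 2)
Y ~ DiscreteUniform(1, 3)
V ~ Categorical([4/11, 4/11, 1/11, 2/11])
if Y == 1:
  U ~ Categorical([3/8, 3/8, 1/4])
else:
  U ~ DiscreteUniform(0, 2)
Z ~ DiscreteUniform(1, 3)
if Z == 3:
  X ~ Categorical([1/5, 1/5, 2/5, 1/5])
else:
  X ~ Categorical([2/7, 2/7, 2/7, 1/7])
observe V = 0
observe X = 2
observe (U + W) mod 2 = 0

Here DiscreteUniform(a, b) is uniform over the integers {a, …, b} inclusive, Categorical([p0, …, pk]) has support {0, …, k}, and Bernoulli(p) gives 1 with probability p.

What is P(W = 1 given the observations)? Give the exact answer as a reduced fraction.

Enumerate traces; 45 have nonzero weight after conditioning:
  (W=0, Y=1, V=0, U=0, Z=1, X=2) weight 1/693
  (W=0, Y=1, V=0, U=0, Z=2, X=2) weight 1/693
  (W=0, Y=1, V=0, U=0, Z=3, X=2) weight 1/495
  (W=0, Y=1, V=0, U=2, Z=1, X=2) weight 2/2079
  (W=0, Y=1, V=0, U=2, Z=2, X=2) weight 2/2079
  (W=0, Y=1, V=0, U=2, Z=3, X=2) weight 2/1485
  (W=0, Y=2, V=0, U=0, Z=1, X=2) weight 8/6237
  (W=0, Y=2, V=0, U=0, Z=2, X=2) weight 8/6237
  (W=1, Y=1, V=0, U=1, Z=1, X=2) weight 1/693
  (W=2, Y=1, V=0, U=0, Z=1, X=2) weight 1/693
  … 35 more
Group by W:
  weight(W=0) = 799/31185
  weight(W=1) = 85/6237
  weight(W=2) = 799/31185
Total weight = 799/31185 + 85/6237 + 799/31185 = 289/4455
P(W=0 | obs) = 799/31185 / 289/4455 = 47/119
P(W=1 | obs) = 85/6237 / 289/4455 = 25/119
P(W=2 | obs) = 799/31185 / 289/4455 = 47/119

P(W = 1 | obs) = 25/119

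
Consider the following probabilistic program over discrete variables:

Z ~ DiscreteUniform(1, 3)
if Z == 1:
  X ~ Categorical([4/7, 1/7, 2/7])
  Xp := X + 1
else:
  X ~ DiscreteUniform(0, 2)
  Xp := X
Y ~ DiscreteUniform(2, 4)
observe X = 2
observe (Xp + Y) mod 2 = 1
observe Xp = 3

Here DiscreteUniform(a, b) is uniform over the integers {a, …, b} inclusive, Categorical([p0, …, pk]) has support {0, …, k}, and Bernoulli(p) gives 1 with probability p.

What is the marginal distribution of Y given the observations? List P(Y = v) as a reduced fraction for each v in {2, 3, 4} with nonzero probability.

P(Y=2) = 1/2, P(Y=4) = 1/2

Enumerate traces; 2 have nonzero weight after conditioning:
  (Z=1, X=2, Y=2) weight 2/63
  (Z=1, X=2, Y=4) weight 2/63
Group by Y:
  weight(Y=2) = 2/63
  weight(Y=4) = 2/63
Total weight = 2/63 + 2/63 = 4/63
P(Y=2 | obs) = 2/63 / 4/63 = 1/2
P(Y=4 | obs) = 2/63 / 4/63 = 1/2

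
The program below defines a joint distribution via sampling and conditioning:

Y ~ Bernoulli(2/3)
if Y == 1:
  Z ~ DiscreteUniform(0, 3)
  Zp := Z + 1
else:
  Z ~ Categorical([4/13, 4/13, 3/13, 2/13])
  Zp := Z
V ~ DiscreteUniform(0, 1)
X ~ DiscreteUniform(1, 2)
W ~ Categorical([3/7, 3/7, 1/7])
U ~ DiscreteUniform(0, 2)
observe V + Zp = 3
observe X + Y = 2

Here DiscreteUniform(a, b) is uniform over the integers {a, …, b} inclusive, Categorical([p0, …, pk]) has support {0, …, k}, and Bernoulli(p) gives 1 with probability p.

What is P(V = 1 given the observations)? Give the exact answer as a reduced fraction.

P(V = 1 | obs) = 19/36

Enumerate traces; 36 have nonzero weight after conditioning:
  (Y=0, Z=2, V=1, X=2, W=0, U=0) weight 1/364
  (Y=0, Z=2, V=1, X=2, W=0, U=1) weight 1/364
  (Y=0, Z=2, V=1, X=2, W=0, U=2) weight 1/364
  (Y=0, Z=2, V=1, X=2, W=1, U=0) weight 1/364
  (Y=0, Z=2, V=1, X=2, W=1, U=1) weight 1/364
  (Y=0, Z=2, V=1, X=2, W=1, U=2) weight 1/364
  (Y=0, Z=2, V=1, X=2, W=2, U=0) weight 1/1092
  (Y=0, Z=2, V=1, X=2, W=2, U=1) weight 1/1092
  (Y=0, Z=3, V=0, X=2, W=0, U=0) weight 1/546
  … 27 more
Group by V:
  weight(V=0) = 17/312
  weight(V=1) = 19/312
Total weight = 17/312 + 19/312 = 3/26
P(V=0 | obs) = 17/312 / 3/26 = 17/36
P(V=1 | obs) = 19/312 / 3/26 = 19/36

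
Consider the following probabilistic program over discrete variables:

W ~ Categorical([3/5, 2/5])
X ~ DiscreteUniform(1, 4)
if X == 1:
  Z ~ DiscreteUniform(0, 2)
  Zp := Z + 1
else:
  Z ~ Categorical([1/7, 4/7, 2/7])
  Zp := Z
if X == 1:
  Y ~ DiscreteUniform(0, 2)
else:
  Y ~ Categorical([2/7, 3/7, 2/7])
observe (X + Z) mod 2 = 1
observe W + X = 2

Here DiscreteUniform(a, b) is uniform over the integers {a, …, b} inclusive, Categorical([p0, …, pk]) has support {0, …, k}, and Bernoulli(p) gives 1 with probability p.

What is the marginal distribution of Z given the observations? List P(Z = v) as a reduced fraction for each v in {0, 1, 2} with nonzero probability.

Enumerate traces; 9 have nonzero weight after conditioning:
  (W=0, X=2, Z=1, Y=0) weight 6/245
  (W=0, X=2, Z=1, Y=1) weight 9/245
  (W=0, X=2, Z=1, Y=2) weight 6/245
  (W=1, X=1, Z=0, Y=0) weight 1/90
  (W=1, X=1, Z=0, Y=1) weight 1/90
  (W=1, X=1, Z=0, Y=2) weight 1/90
  (W=1, X=1, Z=2, Y=0) weight 1/90
  (W=1, X=1, Z=2, Y=1) weight 1/90
  … 1 more
Group by Z:
  weight(Z=0) = 1/30
  weight(Z=1) = 3/35
  weight(Z=2) = 1/30
Total weight = 1/30 + 3/35 + 1/30 = 16/105
P(Z=0 | obs) = 1/30 / 16/105 = 7/32
P(Z=1 | obs) = 3/35 / 16/105 = 9/16
P(Z=2 | obs) = 1/30 / 16/105 = 7/32

P(Z=0) = 7/32, P(Z=1) = 9/16, P(Z=2) = 7/32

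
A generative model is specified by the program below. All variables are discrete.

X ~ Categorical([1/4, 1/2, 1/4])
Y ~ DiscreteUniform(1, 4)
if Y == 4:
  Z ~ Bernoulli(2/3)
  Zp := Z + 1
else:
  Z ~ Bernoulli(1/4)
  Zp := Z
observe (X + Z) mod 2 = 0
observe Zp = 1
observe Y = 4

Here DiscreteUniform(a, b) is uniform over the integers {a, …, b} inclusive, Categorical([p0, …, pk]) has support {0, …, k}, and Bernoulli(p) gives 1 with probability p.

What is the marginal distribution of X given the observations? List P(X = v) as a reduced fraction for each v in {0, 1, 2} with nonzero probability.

Enumerate traces; 2 have nonzero weight after conditioning:
  (X=0, Y=4, Z=0) weight 1/48
  (X=2, Y=4, Z=0) weight 1/48
Group by X:
  weight(X=0) = 1/48
  weight(X=2) = 1/48
Total weight = 1/48 + 1/48 = 1/24
P(X=0 | obs) = 1/48 / 1/24 = 1/2
P(X=2 | obs) = 1/48 / 1/24 = 1/2

P(X=0) = 1/2, P(X=2) = 1/2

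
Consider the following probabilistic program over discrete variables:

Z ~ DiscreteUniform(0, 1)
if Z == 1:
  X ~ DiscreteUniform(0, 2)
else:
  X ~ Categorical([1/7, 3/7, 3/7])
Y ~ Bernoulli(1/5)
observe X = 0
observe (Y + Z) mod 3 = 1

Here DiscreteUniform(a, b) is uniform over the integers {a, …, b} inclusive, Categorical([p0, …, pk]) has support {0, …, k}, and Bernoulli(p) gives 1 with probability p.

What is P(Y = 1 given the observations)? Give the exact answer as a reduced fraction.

Enumerate traces; 2 have nonzero weight after conditioning:
  (Z=0, X=0, Y=1) weight 1/70
  (Z=1, X=0, Y=0) weight 2/15
Group by Y:
  weight(Y=0) = 2/15
  weight(Y=1) = 1/70
Total weight = 2/15 + 1/70 = 31/210
P(Y=0 | obs) = 2/15 / 31/210 = 28/31
P(Y=1 | obs) = 1/70 / 31/210 = 3/31

P(Y = 1 | obs) = 3/31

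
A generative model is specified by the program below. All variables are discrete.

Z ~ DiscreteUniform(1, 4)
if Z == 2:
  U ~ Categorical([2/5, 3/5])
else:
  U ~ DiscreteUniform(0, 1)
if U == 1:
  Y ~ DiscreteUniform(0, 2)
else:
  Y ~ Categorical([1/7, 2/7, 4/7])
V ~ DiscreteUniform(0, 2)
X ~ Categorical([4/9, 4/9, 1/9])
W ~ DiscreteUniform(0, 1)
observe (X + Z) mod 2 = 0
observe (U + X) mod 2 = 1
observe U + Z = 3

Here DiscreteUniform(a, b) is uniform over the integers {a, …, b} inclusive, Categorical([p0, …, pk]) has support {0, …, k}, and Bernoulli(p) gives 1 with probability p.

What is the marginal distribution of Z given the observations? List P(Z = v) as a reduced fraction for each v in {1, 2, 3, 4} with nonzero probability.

Enumerate traces; 54 have nonzero weight after conditioning:
  (Z=2, U=1, Y=0, V=0, X=0, W=0) weight 1/270
  (Z=2, U=1, Y=0, V=0, X=0, W=1) weight 1/270
  (Z=2, U=1, Y=0, V=0, X=2, W=0) weight 1/1080
  (Z=2, U=1, Y=0, V=0, X=2, W=1) weight 1/1080
  (Z=2, U=1, Y=0, V=1, X=0, W=0) weight 1/270
  (Z=2, U=1, Y=0, V=1, X=0, W=1) weight 1/270
  (Z=2, U=1, Y=0, V=1, X=2, W=0) weight 1/1080
  (Z=2, U=1, Y=0, V=1, X=2, W=1) weight 1/1080
  (Z=3, U=0, Y=0, V=0, X=1, W=0) weight 1/756
  … 45 more
Group by Z:
  weight(Z=2) = 1/12
  weight(Z=3) = 1/18
Total weight = 1/12 + 1/18 = 5/36
P(Z=2 | obs) = 1/12 / 5/36 = 3/5
P(Z=3 | obs) = 1/18 / 5/36 = 2/5

P(Z=2) = 3/5, P(Z=3) = 2/5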